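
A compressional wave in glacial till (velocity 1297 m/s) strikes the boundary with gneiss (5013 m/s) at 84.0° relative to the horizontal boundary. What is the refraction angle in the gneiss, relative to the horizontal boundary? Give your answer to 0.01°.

Angle from the normal: 90° − 84.0° = 6.0°.
Snell's law: sin θ₂ = (V₂/V₁)·sin θ₁ = (5013/1297)·sin 6.0° = 0.4040.
θ₂ = arcsin 0.4040 = 23.83° from the normal.
From the interface: 90° − 23.83° = 66.17°.

66.17°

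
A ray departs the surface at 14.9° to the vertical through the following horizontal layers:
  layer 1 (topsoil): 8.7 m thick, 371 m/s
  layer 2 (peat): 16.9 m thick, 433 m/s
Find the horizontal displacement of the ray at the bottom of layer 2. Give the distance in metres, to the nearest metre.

Ray parameter p = sin 14.9° / 371 m/s = 6.9308e-04 s/m.
Layer 1: θ = 14.90°; offset = 8.7·tan 14.90° = 2.315 m.
Layer 2: sin θ = p·433 = 0.3001 → θ = 17.46°; offset = 16.9·tan 17.46° = 5.317 m.
Total horizontal offset = 7.632 m.

8 m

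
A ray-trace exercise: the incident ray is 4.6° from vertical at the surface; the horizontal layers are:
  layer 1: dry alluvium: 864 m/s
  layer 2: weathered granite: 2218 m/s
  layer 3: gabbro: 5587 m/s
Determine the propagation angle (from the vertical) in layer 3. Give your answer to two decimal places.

Ray parameter p = sin 4.6° / 864 = 9.2823e-05 s/m.
sin θ_3 = p·V_3 = 9.2823e-05 × 5587 = 0.5186.
θ_3 = arcsin 0.5186 = 31.24°.

31.24°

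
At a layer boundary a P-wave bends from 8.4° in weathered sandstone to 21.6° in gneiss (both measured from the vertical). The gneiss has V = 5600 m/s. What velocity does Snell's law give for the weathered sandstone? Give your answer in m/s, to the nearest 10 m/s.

Snell's law: sin 8.4°/V₁ = sin 21.6°/V₂.
V₁ = V₂·sin 8.4°/sin 21.6° = 5600 × 0.3968 = 2222.25 m/s.

2220 m/s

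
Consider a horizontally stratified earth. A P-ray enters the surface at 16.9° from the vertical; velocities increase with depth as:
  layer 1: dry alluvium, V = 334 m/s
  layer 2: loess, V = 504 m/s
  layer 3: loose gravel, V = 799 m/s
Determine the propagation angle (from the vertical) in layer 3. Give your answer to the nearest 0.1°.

44.1°

Ray parameter p = sin 16.9° / 334 = 8.7037e-04 s/m.
sin θ_3 = p·V_3 = 8.7037e-04 × 799 = 0.6954.
θ_3 = 44.06° from the vertical.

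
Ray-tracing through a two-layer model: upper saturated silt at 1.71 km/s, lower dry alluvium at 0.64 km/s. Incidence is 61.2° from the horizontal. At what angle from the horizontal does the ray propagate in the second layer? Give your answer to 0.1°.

79.6°

Convert to the normal: θ₁ = 90° − 61.2° = 28.8°.
sin θ₁/V₁ = sin θ₂/V₂ ⇒ sin θ₂ = 0.64·sin 28.8°/1.71 = 0.64·0.4818/1.71 = 0.1803.
θ₂ = sin⁻¹(0.1803) = 10.39° (from vertical).
From the interface: 90° − 10.39° = 79.61°.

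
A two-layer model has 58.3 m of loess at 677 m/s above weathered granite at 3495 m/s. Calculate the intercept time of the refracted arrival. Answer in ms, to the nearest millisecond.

tᵢ = 2h·√(V₂²−V₁²)/(V₁V₂).
√(V₂²−V₁²) = √(3495²−677²) = 3428.8 m/s.
tᵢ = 2·58.3·3428.8/(677·3495) = 0.16897 s.

169 ms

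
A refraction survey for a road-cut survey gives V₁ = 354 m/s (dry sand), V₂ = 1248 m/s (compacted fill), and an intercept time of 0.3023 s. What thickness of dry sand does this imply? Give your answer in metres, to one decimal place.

55.8 m

θ_c = arcsin(354/1248) = 16.48°; cos θ_c = 0.9589.
tᵢ = 2h cos θ_c/V₁ ⇒ h = tᵢ·V₁/(2 cos θ_c) = 0.3023·354/(2·0.9589) = 55.80 m.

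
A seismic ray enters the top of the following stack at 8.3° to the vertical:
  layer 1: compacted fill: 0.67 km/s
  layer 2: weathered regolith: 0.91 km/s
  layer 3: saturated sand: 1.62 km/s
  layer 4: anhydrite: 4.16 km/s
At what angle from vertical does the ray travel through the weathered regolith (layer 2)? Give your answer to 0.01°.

11.31°

Ray parameter p = sin 8.3° / 0.67 = 2.1546e-01 s/km.
sin θ_2 = p·V_2 = 2.1546e-01 × 0.91 = 0.1961.
θ_2 = 11.31° from the vertical.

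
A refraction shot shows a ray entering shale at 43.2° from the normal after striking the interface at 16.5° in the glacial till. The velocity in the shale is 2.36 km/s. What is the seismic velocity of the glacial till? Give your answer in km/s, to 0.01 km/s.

Snell's law: sin 16.5°/V₁ = sin 43.2°/V₂.
V₁ = V₂·sin 16.5°/sin 43.2° = 2.36 × 0.4149 = 0.98 km/s.

0.98 km/s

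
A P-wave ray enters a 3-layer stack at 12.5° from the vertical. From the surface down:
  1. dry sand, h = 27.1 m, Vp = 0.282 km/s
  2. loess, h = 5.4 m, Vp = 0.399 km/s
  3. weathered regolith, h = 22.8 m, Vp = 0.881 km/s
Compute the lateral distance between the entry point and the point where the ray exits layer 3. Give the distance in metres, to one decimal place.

28.7 m

Apply Snell's law at each interface; in layer i the horizontal offset is hᵢ·tan θᵢ.
Layer 1: θ = 12.50°; offset = 27.1·tan 12.50° = 6.008 m.
Layer 2: sin θ = 0.399·sin 12.5°/0.282 = 0.3062, θ = 17.83°; offset = 5.4·tan 17.83° = 1.737 m.
Layer 3: sin θ = 0.881·sin 12.5°/0.282 = 0.6762, θ = 42.55°; offset = 22.8·tan 42.55° = 20.926 m.
Total horizontal offset = 28.671 m.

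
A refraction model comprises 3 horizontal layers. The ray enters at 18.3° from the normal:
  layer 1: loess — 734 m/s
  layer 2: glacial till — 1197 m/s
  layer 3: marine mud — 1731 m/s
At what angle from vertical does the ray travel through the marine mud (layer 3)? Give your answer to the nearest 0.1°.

Snell's law across each interface conserves sin θ / V, so sin θ_3 = V_3·sin θ₁/V₁.
sin θ_3 = 1731 × sin 18.3° / 734 = 0.7405.
θ_3 = arcsin 0.7405 = 47.77°.

47.8°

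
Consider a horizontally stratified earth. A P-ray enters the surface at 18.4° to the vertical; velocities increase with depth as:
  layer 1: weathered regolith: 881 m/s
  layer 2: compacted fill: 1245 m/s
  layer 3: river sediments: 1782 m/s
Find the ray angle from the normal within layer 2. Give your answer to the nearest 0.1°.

Ray parameter p = sin 18.4° / 881 = 3.5828e-04 s/m.
sin θ_2 = p·V_2 = 3.5828e-04 × 1245 = 0.4461.
θ_2 = 26.49° from the vertical.

26.5°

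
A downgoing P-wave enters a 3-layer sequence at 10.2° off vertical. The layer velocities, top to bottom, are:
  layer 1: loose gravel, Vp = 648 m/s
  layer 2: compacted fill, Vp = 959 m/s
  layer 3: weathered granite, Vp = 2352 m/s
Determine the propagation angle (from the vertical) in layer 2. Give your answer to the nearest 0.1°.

Ray parameter p = sin 10.2° / 648 = 2.7328e-04 s/m.
sin θ_2 = p·V_2 = 2.7328e-04 × 959 = 0.2621.
θ_2 = arcsin 0.2621 = 15.19°.

15.2°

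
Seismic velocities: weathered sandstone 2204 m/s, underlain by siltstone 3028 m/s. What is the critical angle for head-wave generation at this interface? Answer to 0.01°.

Critical incidence: sin θ_c = V₁/V₂ = 2204/3028 = 0.7279.
θ_c = arcsin 0.7279 = 46.71°.

46.71°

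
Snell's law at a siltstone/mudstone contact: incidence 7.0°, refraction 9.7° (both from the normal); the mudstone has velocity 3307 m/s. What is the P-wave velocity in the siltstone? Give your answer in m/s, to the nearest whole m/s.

Snell's law: sin 7.0°/V₁ = sin 9.7°/V₂.
V₁ = V₂·sin 7.0°/sin 9.7° = 3307 × 0.7233 = 2391.97 m/s.

2392 m/s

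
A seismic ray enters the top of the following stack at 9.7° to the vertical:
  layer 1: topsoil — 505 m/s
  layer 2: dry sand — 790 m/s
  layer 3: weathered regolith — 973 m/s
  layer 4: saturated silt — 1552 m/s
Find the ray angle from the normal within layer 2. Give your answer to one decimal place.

15.3°

Ray parameter p = sin 9.7° / 505 = 3.3364e-04 s/m.
sin θ_2 = p·V_2 = 3.3364e-04 × 790 = 0.2636.
θ_2 = 15.28° from the vertical.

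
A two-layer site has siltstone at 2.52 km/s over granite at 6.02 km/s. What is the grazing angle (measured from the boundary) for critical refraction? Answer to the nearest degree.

65°

Critical incidence: sin θ_c = V₁/V₂ = 2.52/6.02 = 0.4186.
θ_c = arcsin 0.4186 = 24.75°.
Measured from the interface: 90° − 24.75° = 65.25°.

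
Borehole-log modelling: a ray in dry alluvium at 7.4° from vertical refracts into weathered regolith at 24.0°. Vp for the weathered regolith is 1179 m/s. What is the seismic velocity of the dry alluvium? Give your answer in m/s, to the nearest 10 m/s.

Snell's law: sin 7.4°/V₁ = sin 24.0°/V₂.
V₁ = V₂·sin 7.4°/sin 24.0° = 1179 × 0.3167 = 373.34 m/s.

370 m/s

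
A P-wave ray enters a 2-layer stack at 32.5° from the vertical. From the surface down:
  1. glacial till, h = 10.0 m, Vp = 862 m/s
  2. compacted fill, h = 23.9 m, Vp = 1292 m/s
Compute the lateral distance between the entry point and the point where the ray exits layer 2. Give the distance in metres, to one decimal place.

38.8 m

p = sin θ₁/V₁ = sin 32.5°/862 = 6.2332e-04 s/m is conserved through the stack.
Layer 1: θ = 32.50°; offset = 10.0·tan 32.50° = 6.371 m.
Layer 2: sin θ = p·1292 = 0.8053 → θ = 53.64°; offset = 23.9·tan 53.64° = 32.467 m.
Summing the layer offsets gives 38.837 m.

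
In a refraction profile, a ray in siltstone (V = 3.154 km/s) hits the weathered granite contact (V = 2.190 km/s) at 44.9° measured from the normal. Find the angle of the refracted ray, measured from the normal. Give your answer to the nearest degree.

29°

sin θ₁/V₁ = sin θ₂/V₂ ⇒ sin θ₂ = 2.190·sin 44.9°/3.154 = 2.190·0.7059/3.154 = 0.4901.
θ₂ = sin⁻¹(0.4901) = 29.35° (from vertical).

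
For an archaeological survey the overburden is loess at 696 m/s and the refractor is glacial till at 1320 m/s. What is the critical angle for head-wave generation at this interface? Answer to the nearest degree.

32°

Critical incidence: sin θ_c = V₁/V₂ = 696/1320 = 0.5273.
θ_c = arcsin 0.5273 = 31.82°.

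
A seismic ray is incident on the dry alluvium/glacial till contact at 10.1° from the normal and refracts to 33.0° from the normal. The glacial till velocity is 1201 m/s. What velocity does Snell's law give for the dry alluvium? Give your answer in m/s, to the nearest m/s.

387 m/s

Snell's law: sin 10.1°/V₁ = sin 33.0°/V₂.
V₁ = V₂·sin 10.1°/sin 33.0° = 1201 × 0.3220 = 386.71 m/s.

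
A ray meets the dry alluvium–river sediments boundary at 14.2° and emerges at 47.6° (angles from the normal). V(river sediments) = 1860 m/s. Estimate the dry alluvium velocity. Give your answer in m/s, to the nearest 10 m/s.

620 m/s

sin 14.2° = 0.2453; sin 47.6° = 0.7385.
V₁ = V₂·(sin θ₁/sin θ₂) = 1860·(0.2453/0.7385) = 617.87 m/s.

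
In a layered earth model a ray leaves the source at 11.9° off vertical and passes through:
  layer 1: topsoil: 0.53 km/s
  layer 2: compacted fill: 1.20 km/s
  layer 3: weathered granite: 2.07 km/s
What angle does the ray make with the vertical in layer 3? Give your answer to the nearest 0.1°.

Ray parameter p = sin 11.9° / 0.53 = 3.8906e-01 s/km.
sin θ_3 = p·V_3 = 3.8906e-01 × 2.07 = 0.8054.
θ_3 = 53.65° from the vertical.

53.6°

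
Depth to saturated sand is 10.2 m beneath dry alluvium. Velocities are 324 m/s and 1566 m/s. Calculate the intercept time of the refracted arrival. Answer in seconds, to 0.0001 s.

0.0616 s

tᵢ = 2h·√(V₂²−V₁²)/(V₁V₂).
√(V₂²−V₁²) = √(1566²−324²) = 1532.1 m/s.
tᵢ = 2·10.2·1532.1/(324·1566) = 0.06160 s.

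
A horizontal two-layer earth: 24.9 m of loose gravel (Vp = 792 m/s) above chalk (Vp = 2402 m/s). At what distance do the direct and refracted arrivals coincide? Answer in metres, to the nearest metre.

70 m

x_cross = 2h·√((V₂+V₁)/(V₂−V₁)).
(V₂+V₁)/(V₂−V₁) = (2402+792)/(2402−792) = 1.9839; √ = 1.4085.
x_cross = 2·24.9·1.4085 = 70.14 m.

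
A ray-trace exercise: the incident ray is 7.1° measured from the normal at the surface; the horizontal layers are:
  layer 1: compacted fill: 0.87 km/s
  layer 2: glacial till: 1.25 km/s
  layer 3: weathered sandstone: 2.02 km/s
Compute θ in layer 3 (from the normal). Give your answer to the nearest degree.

Snell's law across each interface conserves sin θ / V, so sin θ_3 = V_3·sin θ₁/V₁.
sin θ_3 = 2.02 × sin 7.1° / 0.87 = 0.2870.
θ_3 = arcsin 0.2870 = 16.68°.

17°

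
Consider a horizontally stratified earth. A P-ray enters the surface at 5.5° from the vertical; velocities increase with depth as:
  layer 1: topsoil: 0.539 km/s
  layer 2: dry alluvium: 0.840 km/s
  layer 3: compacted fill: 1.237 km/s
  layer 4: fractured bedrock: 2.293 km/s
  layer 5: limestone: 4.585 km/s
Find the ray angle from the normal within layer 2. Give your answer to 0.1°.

8.6°

Ray parameter p = sin 5.5° / 0.539 = 1.7782e-01 s/km.
sin θ_2 = p·V_2 = 1.7782e-01 × 0.840 = 0.1494.
θ_2 = arcsin 0.1494 = 8.59°.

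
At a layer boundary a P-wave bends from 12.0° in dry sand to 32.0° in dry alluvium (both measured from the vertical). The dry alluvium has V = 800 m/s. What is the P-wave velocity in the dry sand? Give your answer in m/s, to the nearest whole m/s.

sin 12.0° = 0.2079; sin 32.0° = 0.5299.
V₁ = V₂·(sin θ₁/sin θ₂) = 800·(0.2079/0.5299) = 313.88 m/s.

314 m/s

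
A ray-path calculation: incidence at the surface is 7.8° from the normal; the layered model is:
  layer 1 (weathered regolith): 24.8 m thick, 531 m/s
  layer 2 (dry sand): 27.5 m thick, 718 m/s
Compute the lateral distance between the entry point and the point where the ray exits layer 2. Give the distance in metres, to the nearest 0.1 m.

8.5 m

Ray parameter p = sin 7.8° / 531 m/s = 2.5558e-04 s/m.
Layer 1: θ = 7.80°; offset = 24.8·tan 7.80° = 3.397 m.
Layer 2: sin θ = p·718 = 0.1835 → θ = 10.57°; offset = 27.5·tan 10.57° = 5.134 m.
Total horizontal offset = 8.531 m.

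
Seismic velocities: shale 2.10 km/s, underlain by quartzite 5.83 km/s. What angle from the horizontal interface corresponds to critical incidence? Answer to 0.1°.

At critical incidence the refracted ray runs along the interface (θ₂ = 90°), so sin θ_c = V₁/V₂.
θ_c = arcsin(2.10/5.83) = arcsin 0.3602 = 21.11°.
Measured from the interface: 90° − 21.11° = 68.89°.

68.9°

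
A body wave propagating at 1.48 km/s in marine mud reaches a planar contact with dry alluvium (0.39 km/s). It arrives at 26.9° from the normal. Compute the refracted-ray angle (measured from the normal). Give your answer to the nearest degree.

7°

sin θ₁/V₁ = sin θ₂/V₂ ⇒ sin θ₂ = 0.39·sin 26.9°/1.48 = 0.39·0.4524/1.48 = 0.1192.
θ₂ = arcsin 0.1192 = 6.85° from the normal.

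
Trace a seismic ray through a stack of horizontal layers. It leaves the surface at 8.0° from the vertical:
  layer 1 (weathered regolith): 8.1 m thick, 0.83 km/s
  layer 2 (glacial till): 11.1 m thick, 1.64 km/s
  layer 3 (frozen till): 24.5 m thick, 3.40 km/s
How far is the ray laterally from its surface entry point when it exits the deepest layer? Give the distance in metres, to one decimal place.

21.3 m

Ray parameter p = sin 8.0° / 0.83 km/s = 1.6768e-01 s/km.
Layer 1: θ = 8.00°; offset = 8.1·tan 8.00° = 1.138 m.
Layer 2: sin θ = p·1.64 = 0.2750 → θ = 15.96°; offset = 11.1·tan 15.96° = 3.175 m.
Layer 3: sin θ = p·3.40 = 0.5701 → θ = 34.76°; offset = 24.5·tan 34.76° = 17.001 m.
Total horizontal offset = 21.314 m.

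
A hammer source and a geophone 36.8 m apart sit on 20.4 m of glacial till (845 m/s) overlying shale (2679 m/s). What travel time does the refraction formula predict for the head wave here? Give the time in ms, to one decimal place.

59.6 ms

θ_c = arcsin(V₁/V₂) = arcsin(845/2679) = 18.39°, cos θ_c = 0.9490.
Intercept time tᵢ = 2h cos θ_c / V₁ = 2·20.4·0.9490/845 = 0.04582 s.
t = x/V₂ + tᵢ = 36.8/2679 + 0.04582 = 0.05956 s.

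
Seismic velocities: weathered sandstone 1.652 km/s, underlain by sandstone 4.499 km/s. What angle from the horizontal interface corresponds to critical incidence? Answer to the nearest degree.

Critical incidence: sin θ_c = V₁/V₂ = 1.652/4.499 = 0.3672.
θ_c = arcsin 0.3672 = 21.54°.
Measured from the interface: 90° − 21.54° = 68.46°.

68°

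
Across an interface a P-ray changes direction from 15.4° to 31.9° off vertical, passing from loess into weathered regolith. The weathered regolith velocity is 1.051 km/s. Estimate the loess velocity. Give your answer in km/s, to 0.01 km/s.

sin 15.4° = 0.2656; sin 31.9° = 0.5284.
V₁ = V₂·(sin θ₁/sin θ₂) = 1.051·(0.2656/0.5284) = 0.53 km/s.

0.53 km/s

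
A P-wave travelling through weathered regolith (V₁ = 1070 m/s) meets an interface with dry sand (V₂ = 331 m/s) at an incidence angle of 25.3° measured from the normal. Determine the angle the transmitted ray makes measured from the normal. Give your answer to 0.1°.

Snell's law: sin θ₂ = (V₂/V₁)·sin θ₁ = (331/1070)·sin 25.3° = 0.1322.
θ₂ = arcsin 0.1322 = 7.60° from the normal.

7.6°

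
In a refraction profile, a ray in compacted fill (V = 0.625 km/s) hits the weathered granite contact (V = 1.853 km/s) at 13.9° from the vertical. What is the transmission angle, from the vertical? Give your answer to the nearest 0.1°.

Snell's law: sin θ₂ = (V₂/V₁)·sin θ₁ = (1.853/0.625)·sin 13.9° = 0.7122.
θ₂ = sin⁻¹(0.7122) = 45.42° (from vertical).

45.4°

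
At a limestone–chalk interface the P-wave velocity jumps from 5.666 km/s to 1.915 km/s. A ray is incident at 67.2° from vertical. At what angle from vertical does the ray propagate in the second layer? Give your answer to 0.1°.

sin θ₁/V₁ = sin θ₂/V₂ ⇒ sin θ₂ = 1.915·sin 67.2°/5.666 = 1.915·0.9219/5.666 = 0.3116.
θ₂ = sin⁻¹(0.3116) = 18.15° (from vertical).

18.2°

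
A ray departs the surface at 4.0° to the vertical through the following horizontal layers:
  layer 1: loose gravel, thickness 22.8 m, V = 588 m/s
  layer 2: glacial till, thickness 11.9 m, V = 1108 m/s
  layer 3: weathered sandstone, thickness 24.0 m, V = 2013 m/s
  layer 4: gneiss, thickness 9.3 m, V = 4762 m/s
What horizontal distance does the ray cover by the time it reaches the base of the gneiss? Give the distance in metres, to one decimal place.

15.4 m

Apply Snell's law at each interface; in layer i the horizontal offset is hᵢ·tan θᵢ.
Layer 1: θ = 4.00°; offset = 22.8·tan 4.00° = 1.594 m.
Layer 2: sin θ = 1108·sin 4.0°/588 = 0.1314, θ = 7.55°; offset = 11.9·tan 7.55° = 1.578 m.
Layer 3: sin θ = 2013·sin 4.0°/588 = 0.2388, θ = 13.82°; offset = 24.0·tan 13.82° = 5.902 m.
Layer 4: sin θ = 4762·sin 4.0°/588 = 0.5649, θ = 34.40°; offset = 9.3·tan 34.40° = 6.367 m.
Total horizontal offset = 15.442 m.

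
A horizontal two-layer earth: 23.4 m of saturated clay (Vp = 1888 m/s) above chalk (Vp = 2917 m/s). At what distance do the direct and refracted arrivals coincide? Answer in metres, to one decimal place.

x_cross = 2h·√((V₂+V₁)/(V₂−V₁)).
(V₂+V₁)/(V₂−V₁) = (2917+1888)/(2917−1888) = 4.6696; √ = 2.1609.
x_cross = 2·23.4·2.1609 = 101.13 m.

101.1 m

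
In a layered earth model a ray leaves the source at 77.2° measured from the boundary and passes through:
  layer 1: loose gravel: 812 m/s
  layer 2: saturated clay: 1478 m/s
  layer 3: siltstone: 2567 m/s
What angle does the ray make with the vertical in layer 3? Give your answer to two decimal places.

44.46°

From the normal: θ₁ = 90° − 77.2° = 12.8°.
Ray parameter p = sin 12.8° / 812 = 2.7284e-04 s/m.
sin θ_3 = p·V_3 = 2.7284e-04 × 2567 = 0.7004.
θ_3 = 44.46° from the vertical.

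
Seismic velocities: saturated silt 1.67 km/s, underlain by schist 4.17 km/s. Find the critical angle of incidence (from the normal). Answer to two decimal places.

Critical incidence: sin θ_c = V₁/V₂ = 1.67/4.17 = 0.4005.
θ_c = arcsin 0.4005 = 23.61°.

23.61°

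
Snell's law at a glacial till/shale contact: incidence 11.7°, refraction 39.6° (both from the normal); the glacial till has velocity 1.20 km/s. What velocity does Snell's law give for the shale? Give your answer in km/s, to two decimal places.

3.77 km/s

Snell's law: sin 11.7°/V₁ = sin 39.6°/V₂.
V₂ = V₁·sin 39.6°/sin 11.7° = 1.20 × 3.1433 = 3.77 km/s.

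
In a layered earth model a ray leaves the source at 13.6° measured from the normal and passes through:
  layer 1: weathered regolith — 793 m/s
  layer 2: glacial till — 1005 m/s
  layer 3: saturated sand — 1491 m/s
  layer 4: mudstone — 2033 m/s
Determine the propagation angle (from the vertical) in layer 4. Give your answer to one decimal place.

Ray parameter p = sin 13.6° / 793 = 2.9652e-04 s/m.
sin θ_4 = p·V_4 = 2.9652e-04 × 2033 = 0.6028.
θ_4 = arcsin 0.6028 = 37.07°.

37.1°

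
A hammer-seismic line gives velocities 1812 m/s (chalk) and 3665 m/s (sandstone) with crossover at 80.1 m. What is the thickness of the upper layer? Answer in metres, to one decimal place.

23.3 m

x_cross = 2h·√((V₂+V₁)/(V₂−V₁)) → h = x_cross / (2·√((V₂+V₁)/(V₂−V₁))).
√((V₂+V₁)/(V₂−V₁)) = √((3665+1812)/(3665−1812)) = 1.7192.
h = 80.1 / (2·1.7192) = 23.30 m.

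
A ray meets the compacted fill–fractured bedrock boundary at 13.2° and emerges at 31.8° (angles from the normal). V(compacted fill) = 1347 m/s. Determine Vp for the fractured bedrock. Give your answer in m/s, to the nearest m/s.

Snell's law: sin 13.2°/V₁ = sin 31.8°/V₂.
V₂ = V₁·sin 31.8°/sin 13.2° = 1347 × 2.3077 = 3108.42 m/s.

3108 m/s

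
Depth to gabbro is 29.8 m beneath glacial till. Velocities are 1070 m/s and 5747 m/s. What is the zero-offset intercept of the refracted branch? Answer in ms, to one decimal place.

54.7 ms

θ_c = arcsin(V₁/V₂) = arcsin(1070/5747) = 10.73°; cos θ_c = 0.9825.
tᵢ = 2h·cos θ_c / V₁ = 2·29.8·0.9825 / 1070 = 0.05473 s.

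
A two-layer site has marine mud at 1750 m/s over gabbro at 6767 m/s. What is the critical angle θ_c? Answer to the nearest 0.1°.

15.0°

At critical incidence the refracted ray runs along the interface (θ₂ = 90°), so sin θ_c = V₁/V₂.
θ_c = arcsin(1750/6767) = arcsin 0.2586 = 14.99°.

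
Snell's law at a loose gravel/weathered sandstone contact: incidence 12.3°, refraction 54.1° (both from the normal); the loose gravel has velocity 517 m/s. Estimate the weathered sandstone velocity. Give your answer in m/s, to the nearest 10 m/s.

1970 m/s

Snell's law: sin 12.3°/V₁ = sin 54.1°/V₂.
V₂ = V₁·sin 54.1°/sin 12.3° = 517 × 3.8025 = 1965.88 m/s.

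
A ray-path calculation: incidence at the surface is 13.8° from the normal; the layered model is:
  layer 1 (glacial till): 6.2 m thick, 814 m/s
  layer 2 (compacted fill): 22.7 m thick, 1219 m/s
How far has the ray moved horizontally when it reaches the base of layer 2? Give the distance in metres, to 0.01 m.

10.20 m

p = sin θ₁/V₁ = sin 13.8°/814 = 2.9304e-04 s/m is conserved through the stack.
Layer 1: θ = 13.80°; offset = 6.2·tan 13.80° = 1.5229 m.
Layer 2: sin θ = p·1219 = 0.3572 → θ = 20.93°; offset = 22.7·tan 20.93° = 8.6815 m.
Total horizontal offset = 10.2044 m.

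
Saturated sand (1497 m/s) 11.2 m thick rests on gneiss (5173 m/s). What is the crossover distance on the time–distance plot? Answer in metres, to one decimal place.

θ_c = arcsin(1497/5173) = 16.82°, so cos θ_c = 0.9572 and tᵢ = 2h cos θ_c/V₁ = 0.0143 s.
At crossover x/V₁ = x/V₂ + tᵢ ⇒ x = tᵢ/(1/V₁ − 1/V₂) = 0.01432/(6.6800e-04 − 1.9331e-04) = 30.17 m.

30.2 m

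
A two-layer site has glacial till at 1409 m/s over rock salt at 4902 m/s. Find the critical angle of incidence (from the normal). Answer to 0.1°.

16.7°

At critical incidence the refracted ray runs along the interface (θ₂ = 90°), so sin θ_c = V₁/V₂.
θ_c = arcsin(1409/4902) = arcsin 0.2874 = 16.70°.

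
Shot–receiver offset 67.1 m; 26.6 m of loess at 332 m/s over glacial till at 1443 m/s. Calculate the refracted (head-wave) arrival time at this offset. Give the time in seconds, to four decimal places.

0.2024 s

t = x/V₂ + 2h·√(V₂²−V₁²)/(V₁V₂).
√(V₂²−V₁²) = √(1443²−332²) = 1404.3 m/s; delay term = 2·26.6·1404.3/(332·1443) = 0.15594 s.
t = 67.1/1443 + 0.15594 = 0.20244 s.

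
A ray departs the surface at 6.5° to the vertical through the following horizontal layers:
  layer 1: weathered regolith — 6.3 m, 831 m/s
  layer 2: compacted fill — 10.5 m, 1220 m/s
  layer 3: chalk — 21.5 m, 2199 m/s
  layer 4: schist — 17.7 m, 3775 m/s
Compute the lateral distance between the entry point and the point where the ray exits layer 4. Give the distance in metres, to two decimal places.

p = sin θ₁/V₁ = sin 6.5°/831 = 1.3623e-04 s/m is conserved through the stack.
Layer 1: θ = 6.50°; offset = 6.3·tan 6.50° = 0.7178 m.
Layer 2: sin θ = p·1220 = 0.1662 → θ = 9.57°; offset = 10.5·tan 9.57° = 1.7697 m.
Layer 3: sin θ = p·2199 = 0.2996 → θ = 17.43°; offset = 21.5·tan 17.43° = 6.7505 m.
Layer 4: sin θ = p·3775 = 0.5143 → θ = 30.95°; offset = 17.7·tan 30.95° = 10.6131 m.
Σ offsets = 19.8511 m.

19.85 m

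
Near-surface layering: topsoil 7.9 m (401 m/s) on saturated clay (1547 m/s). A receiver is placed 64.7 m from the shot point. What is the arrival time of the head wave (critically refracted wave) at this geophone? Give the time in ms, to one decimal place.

t = x/V₂ + 2h·√(V₂²−V₁²)/(V₁V₂).
√(V₂²−V₁²) = √(1547²−401²) = 1494.1 m/s; delay term = 2·7.9·1494.1/(401·1547) = 0.03805 s.
t = 64.7/1547 + 0.03805 = 0.07988 s.

79.9 ms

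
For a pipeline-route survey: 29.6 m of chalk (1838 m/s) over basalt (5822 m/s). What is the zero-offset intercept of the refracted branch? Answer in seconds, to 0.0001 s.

0.0306 s

θ_c = arcsin(V₁/V₂) = arcsin(1838/5822) = 18.40°; cos θ_c = 0.9489.
tᵢ = 2h·cos θ_c / V₁ = 2·29.6·0.9489 / 1838 = 0.03056 s.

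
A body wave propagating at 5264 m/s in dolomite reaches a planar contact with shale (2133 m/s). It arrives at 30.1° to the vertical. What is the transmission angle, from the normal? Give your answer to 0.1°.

11.7°

Snell's law: sin θ₂ = (V₂/V₁)·sin θ₁ = (2133/5264)·sin 30.1° = 0.2032.
θ₂ = arcsin 0.2032 = 11.73° from the normal.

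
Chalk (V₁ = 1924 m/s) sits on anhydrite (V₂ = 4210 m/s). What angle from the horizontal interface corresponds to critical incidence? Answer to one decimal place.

Critical incidence: sin θ_c = V₁/V₂ = 1924/4210 = 0.4570.
θ_c = arcsin 0.4570 = 27.19°.
Measured from the interface: 90° − 27.19° = 62.81°.

62.8°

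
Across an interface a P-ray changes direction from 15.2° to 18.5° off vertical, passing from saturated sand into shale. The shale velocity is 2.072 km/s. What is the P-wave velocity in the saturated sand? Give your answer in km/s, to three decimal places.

sin 15.2° = 0.2622; sin 18.5° = 0.3173.
V₁ = V₂·(sin θ₁/sin θ₂) = 2.072·(0.2622/0.3173) = 1.712 km/s.

1.712 km/s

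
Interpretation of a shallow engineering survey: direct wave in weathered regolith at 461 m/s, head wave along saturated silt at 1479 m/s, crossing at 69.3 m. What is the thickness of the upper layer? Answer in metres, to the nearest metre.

h = (x_cross/2)·√((V₂−V₁)/(V₂+V₁)).
(V₂−V₁)/(V₂+V₁) = (1479−461)/(1479+461) = 0.5247; √ = 0.7244.
h = (69.3/2)·0.7244 = 25.10 m.

25 m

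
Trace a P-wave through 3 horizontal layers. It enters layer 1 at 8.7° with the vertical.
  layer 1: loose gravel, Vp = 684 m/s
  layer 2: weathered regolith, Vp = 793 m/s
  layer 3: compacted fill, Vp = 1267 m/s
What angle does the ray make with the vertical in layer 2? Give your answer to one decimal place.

10.1°

Ray parameter p = sin 8.7° / 684 = 2.2114e-04 s/m.
sin θ_2 = p·V_2 = 2.2114e-04 × 793 = 0.1754.
θ_2 = 10.10° from the vertical.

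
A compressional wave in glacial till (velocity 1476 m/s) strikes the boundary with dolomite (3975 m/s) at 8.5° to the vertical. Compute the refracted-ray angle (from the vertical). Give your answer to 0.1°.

sin θ₁/V₁ = sin θ₂/V₂ ⇒ sin θ₂ = 3975·sin 8.5°/1476 = 3975·0.1478/1476 = 0.3981.
θ₂ = sin⁻¹(0.3981) = 23.46° (from vertical).

23.5°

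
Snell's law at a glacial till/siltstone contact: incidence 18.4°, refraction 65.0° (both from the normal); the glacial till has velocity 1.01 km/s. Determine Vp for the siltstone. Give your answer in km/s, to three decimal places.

sin 18.4° = 0.3156; sin 65.0° = 0.9063.
V₂ = V₁·(sin θ₂/sin θ₁) = 1.01·(0.9063/0.3156) = 2.900 km/s.

2.900 km/s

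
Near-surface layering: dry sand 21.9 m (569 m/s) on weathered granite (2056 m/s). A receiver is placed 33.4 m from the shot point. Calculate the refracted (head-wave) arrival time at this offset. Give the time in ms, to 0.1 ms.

90.2 ms

t = x/V₂ + 2h·√(V₂²−V₁²)/(V₁V₂).
√(V₂²−V₁²) = √(2056²−569²) = 1975.7 m/s; delay term = 2·21.9·1975.7/(569·2056) = 0.07397 s.
t = 33.4/2056 + 0.07397 = 0.09022 s.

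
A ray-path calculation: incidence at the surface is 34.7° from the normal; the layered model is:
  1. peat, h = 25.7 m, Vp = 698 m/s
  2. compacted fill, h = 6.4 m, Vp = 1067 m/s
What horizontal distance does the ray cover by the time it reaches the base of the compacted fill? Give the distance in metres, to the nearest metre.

29 m

Apply Snell's law at each interface; in layer i the horizontal offset is hᵢ·tan θᵢ.
Layer 1: θ = 34.70°; offset = 25.7·tan 34.70° = 17.796 m.
Layer 2: sin θ = 1067·sin 34.7°/698 = 0.8702, θ = 60.49°; offset = 6.4·tan 60.49° = 11.305 m.
Σ offsets = 29.101 m.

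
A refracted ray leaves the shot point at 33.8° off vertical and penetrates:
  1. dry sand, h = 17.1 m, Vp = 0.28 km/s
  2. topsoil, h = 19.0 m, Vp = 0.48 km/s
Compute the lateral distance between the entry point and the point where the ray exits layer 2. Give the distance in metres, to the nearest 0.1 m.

Ray parameter p = sin 33.8° / 0.28 km/s = 1.9868e+00 s/km.
Layer 1: θ = 33.80°; offset = 17.1·tan 33.80° = 11.447 m.
Layer 2: sin θ = p·0.48 = 0.9536 → θ = 72.49°; offset = 19.0·tan 72.49° = 60.213 m.
Summing the layer offsets gives 71.661 m.

71.7 m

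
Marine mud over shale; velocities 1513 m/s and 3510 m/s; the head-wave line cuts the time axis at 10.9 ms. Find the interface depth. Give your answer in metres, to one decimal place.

9.1 m

h = tᵢ·V₁·V₂ / (2·√(V₂²−V₁²)).
√(V₂²−V₁²) = √(3510² − 1513²) = 3167.2 m/s.
h = 0.0109 s × 1513 × 3510 / (2 × 3167.2) = 9.14 m.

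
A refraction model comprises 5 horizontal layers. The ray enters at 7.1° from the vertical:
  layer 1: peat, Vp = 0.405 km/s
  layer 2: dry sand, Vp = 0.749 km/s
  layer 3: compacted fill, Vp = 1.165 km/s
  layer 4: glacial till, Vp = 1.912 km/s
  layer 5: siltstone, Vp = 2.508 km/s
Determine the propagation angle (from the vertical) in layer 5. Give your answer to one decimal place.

49.9°

Snell's law across each interface conserves sin θ / V, so sin θ_5 = V_5·sin θ₁/V₁.
sin θ_5 = 2.508 × sin 7.1° / 0.405 = 0.7654.
θ_5 = 49.94° from the vertical.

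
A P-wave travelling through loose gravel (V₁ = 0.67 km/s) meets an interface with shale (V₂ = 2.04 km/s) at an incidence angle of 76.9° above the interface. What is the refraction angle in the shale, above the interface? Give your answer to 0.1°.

46.4°

Convert to the normal: θ₁ = 90° − 76.9° = 13.1°.
Snell's law: sin θ₂ = (V₂/V₁)·sin θ₁ = (2.04/0.67)·sin 13.1° = 0.6901.
θ₂ = arcsin 0.6901 = 43.64° from the normal.
From the interface: 90° − 43.64° = 46.36°.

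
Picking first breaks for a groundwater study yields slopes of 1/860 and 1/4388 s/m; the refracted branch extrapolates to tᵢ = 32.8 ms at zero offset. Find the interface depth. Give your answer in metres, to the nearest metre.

h = tᵢ·V₁·V₂ / (2·√(V₂²−V₁²)).
√(V₂²−V₁²) = √(4388² − 860²) = 4302.9 m/s.
h = 0.0328 s × 860 × 4388 / (2 × 4302.9) = 14.38 m.

14 m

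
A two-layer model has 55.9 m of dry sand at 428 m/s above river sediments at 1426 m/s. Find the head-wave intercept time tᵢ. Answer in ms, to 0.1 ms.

249.2 ms

tᵢ = 2h·√(V₂²−V₁²)/(V₁V₂).
√(V₂²−V₁²) = √(1426²−428²) = 1360.3 m/s.
tᵢ = 2·55.9·1360.3/(428·1426) = 0.24917 s.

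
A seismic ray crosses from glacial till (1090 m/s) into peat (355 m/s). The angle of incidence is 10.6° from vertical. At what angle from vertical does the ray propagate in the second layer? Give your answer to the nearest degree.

sin θ₁/V₁ = sin θ₂/V₂ ⇒ sin θ₂ = 355·sin 10.6°/1090 = 355·0.1840/1090 = 0.0599.
θ₂ = arcsin 0.0599 = 3.43° from the normal.

3°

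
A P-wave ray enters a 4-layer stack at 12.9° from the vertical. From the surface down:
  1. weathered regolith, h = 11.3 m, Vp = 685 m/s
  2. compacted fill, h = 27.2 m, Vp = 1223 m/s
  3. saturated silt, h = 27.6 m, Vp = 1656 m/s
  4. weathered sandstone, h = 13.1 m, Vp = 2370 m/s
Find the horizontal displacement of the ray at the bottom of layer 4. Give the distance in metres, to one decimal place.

Ray parameter p = sin 12.9° / 685 m/s = 3.2591e-04 s/m.
Layer 1: θ = 12.90°; offset = 11.3·tan 12.90° = 2.588 m.
Layer 2: sin θ = p·1223 = 0.3986 → θ = 23.49°; offset = 27.2·tan 23.49° = 11.821 m.
Layer 3: sin θ = p·1656 = 0.5397 → θ = 32.66°; offset = 27.6·tan 32.66° = 17.694 m.
Layer 4: sin θ = p·2370 = 0.7724 → θ = 50.57°; offset = 13.1·tan 50.57° = 15.932 m.
Summing the layer offsets gives 48.036 m.

48.0 m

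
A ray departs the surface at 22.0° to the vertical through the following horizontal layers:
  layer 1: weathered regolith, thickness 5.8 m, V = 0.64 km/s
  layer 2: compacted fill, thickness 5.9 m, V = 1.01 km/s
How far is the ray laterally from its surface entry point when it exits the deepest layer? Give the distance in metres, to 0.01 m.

Apply Snell's law at each interface; in layer i the horizontal offset is hᵢ·tan θᵢ.
Layer 1: θ = 22.00°; offset = 5.8·tan 22.00° = 2.3434 m.
Layer 2: sin θ = 1.01·sin 22.0°/0.64 = 0.5912, θ = 36.24°; offset = 5.9·tan 36.24° = 4.3246 m.
Summing the layer offsets gives 6.6679 m.

6.67 m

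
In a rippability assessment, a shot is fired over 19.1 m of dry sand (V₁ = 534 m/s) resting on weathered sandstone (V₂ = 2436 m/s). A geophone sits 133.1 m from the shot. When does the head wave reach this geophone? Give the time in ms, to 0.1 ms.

124.4 ms

t = x/V₂ + 2h·√(V₂²−V₁²)/(V₁V₂).
√(V₂²−V₁²) = √(2436²−534²) = 2376.7 m/s; delay term = 2·19.1·2376.7/(534·2436) = 0.06980 s.
t = 133.1/2436 + 0.06980 = 0.12443 s.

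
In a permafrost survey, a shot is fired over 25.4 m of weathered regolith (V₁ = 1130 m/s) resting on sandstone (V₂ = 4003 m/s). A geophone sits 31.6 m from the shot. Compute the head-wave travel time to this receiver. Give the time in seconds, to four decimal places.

0.0510 s

t = x/V₂ + 2h·√(V₂²−V₁²)/(V₁V₂).
√(V₂²−V₁²) = √(4003²−1130²) = 3840.2 m/s; delay term = 2·25.4·3840.2/(1130·4003) = 0.04313 s.
t = 31.6/4003 + 0.04313 = 0.05102 s.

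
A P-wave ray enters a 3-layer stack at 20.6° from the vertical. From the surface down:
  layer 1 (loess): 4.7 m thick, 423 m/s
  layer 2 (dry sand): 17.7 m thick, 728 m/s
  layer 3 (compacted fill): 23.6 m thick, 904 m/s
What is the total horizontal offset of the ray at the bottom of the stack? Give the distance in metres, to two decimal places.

Apply Snell's law at each interface; in layer i the horizontal offset is hᵢ·tan θᵢ.
Layer 1: θ = 20.60°; offset = 4.7·tan 20.60° = 1.7666 m.
Layer 2: sin θ = 728·sin 20.6°/423 = 0.6055, θ = 37.27°; offset = 17.7·tan 37.27° = 13.4678 m.
Layer 3: sin θ = 904·sin 20.6°/423 = 0.7519, θ = 48.76°; offset = 23.6·tan 48.76° = 26.9178 m.
Total horizontal offset = 42.1522 m.

42.15 m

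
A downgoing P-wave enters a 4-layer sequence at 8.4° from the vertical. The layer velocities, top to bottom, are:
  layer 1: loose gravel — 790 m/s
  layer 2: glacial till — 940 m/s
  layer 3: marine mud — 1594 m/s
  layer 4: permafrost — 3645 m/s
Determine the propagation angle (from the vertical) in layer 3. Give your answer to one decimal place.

Snell's law across each interface conserves sin θ / V, so sin θ_3 = V_3·sin θ₁/V₁.
sin θ_3 = 1594 × sin 8.4° / 790 = 0.2948.
θ_3 = 17.14° from the vertical.

17.1°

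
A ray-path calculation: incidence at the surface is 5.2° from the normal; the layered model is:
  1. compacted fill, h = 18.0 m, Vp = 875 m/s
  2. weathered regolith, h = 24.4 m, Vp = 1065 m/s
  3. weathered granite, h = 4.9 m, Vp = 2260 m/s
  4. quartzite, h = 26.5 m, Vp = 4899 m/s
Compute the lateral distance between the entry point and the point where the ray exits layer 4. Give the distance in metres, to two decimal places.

Apply Snell's law at each interface; in layer i the horizontal offset is hᵢ·tan θᵢ.
Layer 1: θ = 5.20°; offset = 18.0·tan 5.20° = 1.6381 m.
Layer 2: sin θ = 1065·sin 5.2°/875 = 0.1103, θ = 6.33°; offset = 24.4·tan 6.33° = 2.7082 m.
Layer 3: sin θ = 2260·sin 5.2°/875 = 0.2341, θ = 13.54°; offset = 4.9·tan 13.54° = 1.1798 m.
Layer 4: sin θ = 4899·sin 5.2°/875 = 0.5074, θ = 30.49°; offset = 26.5·tan 30.49° = 15.6056 m.
Total horizontal offset = 21.1317 m.

21.13 m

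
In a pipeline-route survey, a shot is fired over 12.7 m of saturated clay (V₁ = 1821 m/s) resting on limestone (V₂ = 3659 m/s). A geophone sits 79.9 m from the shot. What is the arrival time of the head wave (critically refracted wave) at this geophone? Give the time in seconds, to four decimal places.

0.0339 s

θ_c = arcsin(V₁/V₂) = arcsin(1821/3659) = 29.85°, cos θ_c = 0.8674.
Intercept time tᵢ = 2h cos θ_c / V₁ = 2·12.7·0.8674/1821 = 0.01210 s.
t = x/V₂ + tᵢ = 79.9/3659 + 0.01210 = 0.03393 s.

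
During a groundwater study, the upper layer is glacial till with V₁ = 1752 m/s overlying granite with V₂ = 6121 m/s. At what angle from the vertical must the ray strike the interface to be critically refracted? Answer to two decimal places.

Critical incidence: sin θ_c = V₁/V₂ = 1752/6121 = 0.2862.
θ_c = arcsin 0.2862 = 16.63°.

16.63°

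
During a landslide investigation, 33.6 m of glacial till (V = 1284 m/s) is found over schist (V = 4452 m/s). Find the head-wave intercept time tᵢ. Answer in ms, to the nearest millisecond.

50 ms

θ_c = arcsin(V₁/V₂) = arcsin(1284/4452) = 16.76°; cos θ_c = 0.9575.
tᵢ = 2h·cos θ_c / V₁ = 2·33.6·0.9575 / 1284 = 0.05011 s.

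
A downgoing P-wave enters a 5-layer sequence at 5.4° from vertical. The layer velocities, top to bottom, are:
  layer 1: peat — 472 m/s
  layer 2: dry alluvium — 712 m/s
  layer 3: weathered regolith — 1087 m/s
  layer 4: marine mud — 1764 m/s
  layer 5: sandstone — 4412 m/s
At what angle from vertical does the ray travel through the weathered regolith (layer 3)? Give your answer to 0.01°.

Snell's law across each interface conserves sin θ / V, so sin θ_3 = V_3·sin θ₁/V₁.
sin θ_3 = 1087 × sin 5.4° / 472 = 0.2167.
θ_3 = arcsin 0.2167 = 12.52°.

12.52°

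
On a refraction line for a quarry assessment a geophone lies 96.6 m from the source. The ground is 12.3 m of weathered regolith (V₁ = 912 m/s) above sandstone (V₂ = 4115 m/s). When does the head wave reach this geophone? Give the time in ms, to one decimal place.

θ_c = arcsin(V₁/V₂) = arcsin(912/4115) = 12.80°, cos θ_c = 0.9751.
Intercept time tᵢ = 2h cos θ_c / V₁ = 2·12.3·0.9751/912 = 0.02630 s.
t = x/V₂ + tᵢ = 96.6/4115 + 0.02630 = 0.04978 s.

49.8 ms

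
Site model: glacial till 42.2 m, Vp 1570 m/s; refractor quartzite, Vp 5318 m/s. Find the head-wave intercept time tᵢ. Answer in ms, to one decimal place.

51.4 ms

tᵢ = 2h·√(V₂²−V₁²)/(V₁V₂).
√(V₂²−V₁²) = √(5318²−1570²) = 5081.0 m/s.
tᵢ = 2·42.2·5081.0/(1570·5318) = 0.05136 s.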